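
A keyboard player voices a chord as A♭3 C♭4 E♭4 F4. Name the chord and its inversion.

F half-diminished seventh, first inversion

The distinct note names are Ab, Cb, Eb, F. Stacked in thirds they read F–Ab–Cb–Eb, which is a half-diminished seventh chord on F.
With the third (Ab) in the bass, the chord is in first inversion (figured bass 6/5).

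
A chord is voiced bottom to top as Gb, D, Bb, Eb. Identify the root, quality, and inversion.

The distinct note names are Gb, D, Bb, Eb. Stacked in thirds they read Eb–Gb–Bb–D, which is a minor-major seventh chord on Eb.
With the third (Gb) in the bass, the chord is in first inversion (figured bass 6/5).

Eb minor-major seventh, first inversion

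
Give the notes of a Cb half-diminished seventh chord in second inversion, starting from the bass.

Gbb, Bbb, Cb, Ebb

Spelling Cb half-diminished seventh: Cb–Ebb–Gbb–Bbb. In second inversion the fifth is bass, giving Gbb, Bbb, Cb, Ebb from the bottom.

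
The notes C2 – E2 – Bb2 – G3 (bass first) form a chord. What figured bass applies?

The notes C, E, Bb, G stack in thirds as C–E–G–Bb — a C dominant seventh chord. The bass C is the root, so this is root position: figured 7.

7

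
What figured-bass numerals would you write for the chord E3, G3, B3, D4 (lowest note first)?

7

The notes E, G, B, D stack in thirds as E–G–B–D — an E minor seventh chord. The bass E is the root, so this is root position: figured 7.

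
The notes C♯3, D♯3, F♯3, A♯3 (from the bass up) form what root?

D#

Reordering C#, D#, F#, A# into stacked thirds gives D#–F#–A#–C#; the bottom of that stack, D#, is the root.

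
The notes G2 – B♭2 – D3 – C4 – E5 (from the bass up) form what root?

C

The distinct letter names are G, Bb, D, C, E. Arranged as a stack of thirds they read C–E–G–Bb–D, so C is the root (a C dominant ninth chord).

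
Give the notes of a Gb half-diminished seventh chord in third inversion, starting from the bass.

Fb, Gb, Bbb, Dbb

The chord tones are Gb–Bbb–Dbb–Fb. With the seventh (Fb) lowest for third inversion: Fb, Gb, Bbb, Dbb.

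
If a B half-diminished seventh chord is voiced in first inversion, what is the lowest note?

D

The third of B half-diminished seventh (B–D–F–A) is D; that is the bass in first inversion.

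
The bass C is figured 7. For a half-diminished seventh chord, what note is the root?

The figures 7 mean the root of the chord is in the bass. If C is the root of a half-diminished seventh chord, the root is C (chord tones C–Eb–Gb–Bb).

C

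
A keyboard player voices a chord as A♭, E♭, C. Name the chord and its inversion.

Ab major, root position

Reducing to letter names: Ab, Eb, C. These stack in thirds as Ab–C–Eb — an Ab major triad.
With the root (Ab) in the bass, the chord is in root position (figured bass 5/3).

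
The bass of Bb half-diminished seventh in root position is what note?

Bb half-diminished seventh is Bb–Db–Fb–Ab. Root position places the root in the bass: Bb.

Bb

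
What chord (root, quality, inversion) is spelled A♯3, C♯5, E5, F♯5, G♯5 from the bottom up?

F# dominant ninth, first inversion

The distinct note names are A#, C#, E, F#, G#. Stacked in thirds they read F#–A#–C#–E–G#, which is a dominant ninth chord on F#.
The lowest note is A#, the third of the chord, so this is first inversion.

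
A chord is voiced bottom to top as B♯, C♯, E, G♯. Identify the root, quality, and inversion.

C# minor-major seventh, third inversion

The pitch classes B#, C#, E, G# arrange in thirds as C#–E–G#–B#: a C# minor-major seventh chord.
B# is the seventh of C# minor-major seventh; seventh in the bass means third inversion (figured bass 4/2).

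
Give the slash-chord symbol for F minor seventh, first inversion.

Fm7/Ab

First inversion of F minor seventh has the third (Ab) in the bass. As a slash chord: Fm7/Ab.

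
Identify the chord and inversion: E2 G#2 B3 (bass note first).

The pitch classes E, G#, B arrange in thirds as E–G#–B: an E major triad.
E is the root of E major; root in the bass means root position (figured bass 5/3).

E major, root position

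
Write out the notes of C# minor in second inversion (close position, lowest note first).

The chord tones are C#–E–G#. With the fifth (G#) lowest for second inversion: G#, C#, E.

G#, C#, E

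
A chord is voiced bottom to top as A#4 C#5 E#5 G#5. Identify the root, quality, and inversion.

A# minor seventh, root position

The pitch classes A#, C#, E#, G# arrange in thirds as A#–C#–E#–G#: an A# minor seventh chord.
A# is the root of A# minor seventh; root in the bass means root position (figured bass 7).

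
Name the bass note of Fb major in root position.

In root position the root is lowest. For Fb major (Fb–Ab–Cb) that is Fb.

Fb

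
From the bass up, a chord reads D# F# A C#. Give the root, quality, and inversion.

The distinct note names are D#, F#, A, C#. Stacked in thirds they read D#–F#–A–C#, which is a half-diminished seventh chord on D#.
With the root (D#) in the bass, the chord is in root position (figured bass 7).

D# half-diminished seventh, root position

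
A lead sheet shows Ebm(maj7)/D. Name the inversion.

third inversion

Ebm(maj7)/D means Eb minor-major seventh with D in the bass. D is the seventh of Eb minor-major seventh (Eb–Gb–Bb–D), so this is third inversion.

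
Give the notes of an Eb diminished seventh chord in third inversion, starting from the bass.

The chord tones are Eb–Gb–Bbb–Dbb. With the seventh (Dbb) lowest for third inversion: Dbb, Eb, Gb, Bbb.

Dbb, Eb, Gb, Bbb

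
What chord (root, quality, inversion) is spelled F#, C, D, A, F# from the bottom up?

The distinct note names are F#, C, D, A. Stacked in thirds they read D–F#–A–C, which is a dominant seventh chord on D.
The lowest note is F#, the third of the chord, so this is first inversion (figured bass 6/5).

D dominant seventh, first inversion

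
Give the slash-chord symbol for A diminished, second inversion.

Adim/Eb

Second inversion of A diminished has the fifth (Eb) in the bass. As a slash chord: Adim/Eb.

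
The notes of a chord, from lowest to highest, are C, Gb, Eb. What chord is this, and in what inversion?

Reducing to letter names: C, Gb, Eb. These stack in thirds as C–Eb–Gb — a C diminished triad.
The lowest note is C, the root of the chord, so this is root position (figured bass 5/3).

C diminished, root position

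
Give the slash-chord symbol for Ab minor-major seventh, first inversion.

Abm(maj7)/Cb

First inversion of Ab minor-major seventh has the third (Cb) in the bass. As a slash chord: Abm(maj7)/Cb.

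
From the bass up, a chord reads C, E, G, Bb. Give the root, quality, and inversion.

Reducing to letter names: C, E, G, Bb. These stack in thirds as C–E–G–Bb — a C dominant seventh chord.
The lowest note is C, the root of the chord, so this is root position (figured bass 7).

C dominant seventh, root position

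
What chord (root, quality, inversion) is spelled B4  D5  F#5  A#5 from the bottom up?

The distinct note names are B, D, F#, A#. Stacked in thirds they read B–D–F#–A#, which is a minor-major seventh chord on B.
B is the root of B minor-major seventh; root in the bass means root position (figured bass 7).

B minor-major seventh, root position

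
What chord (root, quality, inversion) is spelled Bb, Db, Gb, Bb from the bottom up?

The distinct note names are Bb, Db, Gb. Stacked in thirds they read Gb–Bb–Db, which is a major triad on Gb.
The lowest note is Bb, the third of the chord, so this is first inversion (figured bass 6).

Gb major, first inversion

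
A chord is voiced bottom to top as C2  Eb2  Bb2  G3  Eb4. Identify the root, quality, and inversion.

C minor seventh, root position

The distinct note names are C, Eb, Bb, G. Stacked in thirds they read C–Eb–G–Bb, which is a minor seventh chord on C.
C is the root of C minor seventh; root in the bass means root position (figured bass 7).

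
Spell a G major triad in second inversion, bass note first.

D, G, B

Spelling G major: G–B–D. In second inversion the fifth is bass, giving D, G, B from the bottom.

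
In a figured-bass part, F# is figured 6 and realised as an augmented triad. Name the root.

The figures 6 mean the third of the chord is in the bass. If F# is the third of an augmented triad, the root is D (chord tones D–F#–A#).

D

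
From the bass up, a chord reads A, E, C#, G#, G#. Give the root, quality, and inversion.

Reducing to letter names: A, E, C#, G#. These stack in thirds as A–C#–E–G# — an A major seventh chord.
With the root (A) in the bass, the chord is in root position (figured bass 7).

A major seventh, root position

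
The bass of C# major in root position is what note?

C#

The root of C# major (C#–E#–G#) is C#; that is the bass in root position.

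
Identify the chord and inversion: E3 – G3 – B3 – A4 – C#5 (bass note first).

A dominant ninth, second inversion

The distinct note names are E, G, B, A, C#. Stacked in thirds they read A–C#–E–G–B, which is a dominant ninth chord on A.
E is the fifth of A dominant ninth; fifth in the bass means second inversion.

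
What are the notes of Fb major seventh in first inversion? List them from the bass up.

Ab, Cb, Eb, Fb

Fb major seventh is Fb–Ab–Cb–Eb. First inversion puts the third (Ab) in the bass, with the remaining tones above: Ab, Cb, Eb, Fb.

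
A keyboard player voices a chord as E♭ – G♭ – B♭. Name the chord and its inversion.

The distinct note names are Eb, Gb, Bb. Stacked in thirds they read Eb–Gb–Bb, which is a minor triad on Eb.
With the root (Eb) in the bass, the chord is in root position (figured bass 5/3).

Eb minor, root position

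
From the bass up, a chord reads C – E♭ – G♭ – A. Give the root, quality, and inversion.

The distinct note names are C, Eb, Gb, A. Stacked in thirds they read A–C–Eb–Gb, which is a diminished seventh chord on A.
The lowest note is C, the third of the chord, so this is first inversion (figured bass 6/5).

A diminished seventh, first inversion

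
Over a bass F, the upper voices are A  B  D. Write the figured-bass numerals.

The notes F, A, B, D stack in thirds as B–D–F–A — a B half-diminished seventh chord. The bass F is the fifth, so this is second inversion: figured 4/3.

4/3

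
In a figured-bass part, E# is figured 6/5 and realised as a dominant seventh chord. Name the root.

C#

The figures 6/5 mean the third of the chord is in the bass. If E# is the third of a dominant seventh chord, the root is C# (chord tones C#–E#–G#–B).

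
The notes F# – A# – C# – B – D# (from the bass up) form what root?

B

Reordering F#, A#, C#, B, D# into stacked thirds gives B–D#–F#–A#–C#; the bottom of that stack, B, is the root.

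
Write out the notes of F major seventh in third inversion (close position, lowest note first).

Spelling F major seventh: F–A–C–E. In third inversion the seventh is bass, giving E, F, A, C from the bottom.

E, F, A, C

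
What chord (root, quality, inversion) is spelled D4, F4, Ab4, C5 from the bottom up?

The distinct note names are D, F, Ab, C. Stacked in thirds they read D–F–Ab–C, which is a half-diminished seventh chord on D.
D is the root of D half-diminished seventh; root in the bass means root position (figured bass 7).

D half-diminished seventh, root position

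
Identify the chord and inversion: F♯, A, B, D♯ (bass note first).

The pitch classes F#, A, B, D# arrange in thirds as B–D#–F#–A: a B dominant seventh chord.
The lowest note is F#, the fifth of the chord, so this is second inversion (figured bass 4/3).

B dominant seventh, second inversion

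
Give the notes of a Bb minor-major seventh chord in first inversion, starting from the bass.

Db, F, A, Bb

The chord tones are Bb–Db–F–A. With the third (Db) lowest for first inversion: Db, F, A, Bb.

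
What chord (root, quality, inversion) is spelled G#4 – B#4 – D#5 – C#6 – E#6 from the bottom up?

C# major ninth, second inversion

Reducing to letter names: G#, B#, D#, C#, E#. These stack in thirds as C#–E#–G#–B#–D# — a C# major ninth chord.
G# is the fifth of C# major ninth; fifth in the bass means second inversion.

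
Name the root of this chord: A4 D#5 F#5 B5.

Reordering A, D#, F#, B into stacked thirds gives B–D#–F#–A; the bottom of that stack, B, is the root.

B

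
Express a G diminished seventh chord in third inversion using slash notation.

Third inversion of G diminished seventh has the seventh (Fb) in the bass. As a slash chord: Gdim7/Fb.

Gdim7/Fb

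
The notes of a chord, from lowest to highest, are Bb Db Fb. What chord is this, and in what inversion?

Bb diminished, root position

The pitch classes Bb, Db, Fb arrange in thirds as Bb–Db–Fb: a Bb diminished triad.
Bb is the root of Bb diminished; root in the bass means root position (figured bass 5/3).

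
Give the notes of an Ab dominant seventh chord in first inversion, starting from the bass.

The chord tones are Ab–C–Eb–Gb. With the third (C) lowest for first inversion: C, Eb, Gb, Ab.

C, Eb, Gb, Ab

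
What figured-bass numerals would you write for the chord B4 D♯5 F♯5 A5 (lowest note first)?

The notes B, D#, F#, A stack in thirds as B–D#–F#–A — a B dominant seventh chord. The bass B is the root, so this is root position: figured 7.

7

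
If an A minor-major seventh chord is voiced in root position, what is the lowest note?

The root of A minor-major seventh (A–C–E–G#) is A; that is the bass in root position.

A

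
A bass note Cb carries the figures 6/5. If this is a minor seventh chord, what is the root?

The figures 6/5 mean the third of the chord is in the bass. If Cb is the third of a minor seventh chord, the root is Ab (chord tones Ab–Cb–Eb–Gb).

Ab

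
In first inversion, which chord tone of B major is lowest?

D#

The third of B major (B–D#–F#) is D#; that is the bass in first inversion.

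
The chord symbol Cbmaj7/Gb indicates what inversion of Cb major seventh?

second inversion

Cbmaj7/Gb means Cb major seventh with Gb in the bass. Gb is the fifth of Cb major seventh (Cb–Eb–Gb–Bb), so this is second inversion.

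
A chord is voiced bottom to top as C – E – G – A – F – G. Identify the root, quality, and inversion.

F major ninth, second inversion

Reducing to letter names: C, E, G, A, F. These stack in thirds as F–A–C–E–G — an F major ninth chord.
With the fifth (C) in the bass, the chord is in second inversion.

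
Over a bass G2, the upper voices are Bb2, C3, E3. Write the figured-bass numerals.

4/3

The notes G, Bb, C, E stack in thirds as C–E–G–Bb — a C dominant seventh chord. The bass G is the fifth, so this is second inversion: figured 4/3.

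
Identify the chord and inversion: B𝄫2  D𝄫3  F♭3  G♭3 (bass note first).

Gb half-diminished seventh, first inversion

The pitch classes Bbb, Dbb, Fb, Gb arrange in thirds as Gb–Bbb–Dbb–Fb: a Gb half-diminished seventh chord.
Bbb is the third of Gb half-diminished seventh; third in the bass means first inversion (figured bass 6/5).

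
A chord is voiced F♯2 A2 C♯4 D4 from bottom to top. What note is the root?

Reordering F#, A, C#, D into stacked thirds gives D–F#–A–C#; the bottom of that stack, D, is the root.

D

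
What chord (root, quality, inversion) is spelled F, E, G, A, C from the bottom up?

The pitch classes F, E, G, A, C arrange in thirds as F–A–C–E–G: an F major ninth chord.
With the root (F) in the bass, the chord is in root position.

F major ninth, root position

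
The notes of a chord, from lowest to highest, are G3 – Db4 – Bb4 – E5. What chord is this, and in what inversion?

The distinct note names are G, Db, Bb, E. Stacked in thirds they read E–G–Bb–Db, which is a diminished seventh chord on E.
The lowest note is G, the third of the chord, so this is first inversion (figured bass 6/5).

E diminished seventh, first inversion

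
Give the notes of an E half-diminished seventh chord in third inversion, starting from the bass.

The chord tones are E–G–Bb–D. With the seventh (D) lowest for third inversion: D, E, G, Bb.

D, E, G, Bb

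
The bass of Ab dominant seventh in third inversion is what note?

Gb

Ab dominant seventh is Ab–C–Eb–Gb. Third inversion places the seventh in the bass: Gb.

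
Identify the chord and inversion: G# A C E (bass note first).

A minor-major seventh, third inversion

The pitch classes G#, A, C, E arrange in thirds as A–C–E–G#: an A minor-major seventh chord.
G# is the seventh of A minor-major seventh; seventh in the bass means third inversion (figured bass 4/2).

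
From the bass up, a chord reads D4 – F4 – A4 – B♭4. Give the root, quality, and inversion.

Bb major seventh, first inversion

The pitch classes D, F, A, Bb arrange in thirds as Bb–D–F–A: a Bb major seventh chord.
With the third (D) in the bass, the chord is in first inversion (figured bass 6/5).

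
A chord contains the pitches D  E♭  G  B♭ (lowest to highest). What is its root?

Reordering D, Eb, G, Bb into stacked thirds gives Eb–G–Bb–D; the bottom of that stack, Eb, is the root.

Eb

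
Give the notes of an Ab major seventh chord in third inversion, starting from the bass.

G, Ab, C, Eb

Ab major seventh is Ab–C–Eb–G. Third inversion puts the seventh (G) in the bass, with the remaining tones above: G, Ab, C, Eb.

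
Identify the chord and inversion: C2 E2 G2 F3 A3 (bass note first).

The pitch classes C, E, G, F, A arrange in thirds as F–A–C–E–G: an F major ninth chord.
C is the fifth of F major ninth; fifth in the bass means second inversion.

F major ninth, second inversion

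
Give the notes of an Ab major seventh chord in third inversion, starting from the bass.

G, Ab, C, Eb

The chord tones are Ab–C–Eb–G. With the seventh (G) lowest for third inversion: G, Ab, C, Eb.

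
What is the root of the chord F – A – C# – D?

The distinct letter names are F, A, C#, D. Arranged as a stack of thirds they read D–F–A–C#, so D is the root (a D minor-major seventh chord).

D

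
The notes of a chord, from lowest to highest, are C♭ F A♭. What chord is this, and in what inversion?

The distinct note names are Cb, F, Ab. Stacked in thirds they read F–Ab–Cb, which is a diminished triad on F.
Cb is the fifth of F diminished; fifth in the bass means second inversion (figured bass 6/4).

F diminished, second inversion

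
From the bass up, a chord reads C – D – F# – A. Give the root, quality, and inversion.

D dominant seventh, third inversion

The pitch classes C, D, F#, A arrange in thirds as D–F#–A–C: a D dominant seventh chord.
C is the seventh of D dominant seventh; seventh in the bass means third inversion (figured bass 4/2).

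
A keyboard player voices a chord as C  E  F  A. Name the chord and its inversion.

The pitch classes C, E, F, A arrange in thirds as F–A–C–E: an F major seventh chord.
The lowest note is C, the fifth of the chord, so this is second inversion (figured bass 4/3).

F major seventh, second inversion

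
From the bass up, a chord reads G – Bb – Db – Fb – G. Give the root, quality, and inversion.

The distinct note names are G, Bb, Db, Fb. Stacked in thirds they read G–Bb–Db–Fb, which is a diminished seventh chord on G.
With the root (G) in the bass, the chord is in root position (figured bass 7).

G diminished seventh, root position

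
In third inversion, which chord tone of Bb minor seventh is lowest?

Ab

The seventh of Bb minor seventh (Bb–Db–F–Ab) is Ab; that is the bass in third inversion.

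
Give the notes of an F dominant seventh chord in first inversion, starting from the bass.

Spelling F dominant seventh: F–A–C–Eb. In first inversion the third is bass, giving A, C, Eb, F from the bottom.

A, C, Eb, F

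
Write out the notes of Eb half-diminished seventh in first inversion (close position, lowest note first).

Gb, Bbb, Db, Eb

Eb half-diminished seventh is Eb–Gb–Bbb–Db. First inversion puts the third (Gb) in the bass, with the remaining tones above: Gb, Bbb, Db, Eb.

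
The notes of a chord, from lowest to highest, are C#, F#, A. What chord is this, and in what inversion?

F# minor, second inversion

The distinct note names are C#, F#, A. Stacked in thirds they read F#–A–C#, which is a minor triad on F#.
The lowest note is C#, the fifth of the chord, so this is second inversion (figured bass 6/4).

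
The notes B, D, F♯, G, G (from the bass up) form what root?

B, D, F#, G are the tones of a G major seventh chord (G–B–D–F#), making G the root.

G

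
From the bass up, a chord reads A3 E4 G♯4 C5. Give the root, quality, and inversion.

The pitch classes A, E, G#, C arrange in thirds as A–C–E–G#: an A minor-major seventh chord.
With the root (A) in the bass, the chord is in root position (figured bass 7).

A minor-major seventh, root position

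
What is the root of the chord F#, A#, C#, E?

F#, A#, C#, E are the tones of an F# dominant seventh chord (F#–A#–C#–E), making F# the root.

F#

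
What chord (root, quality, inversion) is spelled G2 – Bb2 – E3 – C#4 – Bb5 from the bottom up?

C# diminished seventh, second inversion

Reducing to letter names: G, Bb, E, C#. These stack in thirds as C#–E–G–Bb — a C# diminished seventh chord.
G is the fifth of C# diminished seventh; fifth in the bass means second inversion (figured bass 4/3).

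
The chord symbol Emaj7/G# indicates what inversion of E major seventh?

first inversion

Emaj7/G# means E major seventh with G# in the bass. G# is the third of E major seventh (E–G#–B–D#), so this is first inversion.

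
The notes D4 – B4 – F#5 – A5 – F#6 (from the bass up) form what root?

D, B, F#, A are the tones of a B minor seventh chord (B–D–F#–A), making B the root.

B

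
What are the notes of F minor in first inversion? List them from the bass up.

Ab, C, F

F minor is F–Ab–C. First inversion puts the third (Ab) in the bass, with the remaining tones above: Ab, C, F.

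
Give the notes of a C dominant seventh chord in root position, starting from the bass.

C dominant seventh is C–E–G–Bb. Root position puts the root (C) in the bass, with the remaining tones above: C, E, G, Bb.

C, E, G, Bb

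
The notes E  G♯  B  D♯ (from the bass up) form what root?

E

Reordering E, G#, B, D# into stacked thirds gives E–G#–B–D#; the bottom of that stack, E, is the root.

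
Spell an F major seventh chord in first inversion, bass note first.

A, C, E, F

The chord tones are F–A–C–E. With the third (A) lowest for first inversion: A, C, E, F.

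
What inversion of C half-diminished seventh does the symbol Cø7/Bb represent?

third inversion

Cø7/Bb means C half-diminished seventh with Bb in the bass. Bb is the seventh of C half-diminished seventh (C–Eb–Gb–Bb), so this is third inversion.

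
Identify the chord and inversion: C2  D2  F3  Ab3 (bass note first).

D half-diminished seventh, third inversion

The distinct note names are C, D, F, Ab. Stacked in thirds they read D–F–Ab–C, which is a half-diminished seventh chord on D.
With the seventh (C) in the bass, the chord is in third inversion (figured bass 4/2).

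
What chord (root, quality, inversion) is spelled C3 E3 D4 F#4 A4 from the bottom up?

The distinct note names are C, E, D, F#, A. Stacked in thirds they read D–F#–A–C–E, which is a dominant ninth chord on D.
C is the seventh of D dominant ninth; seventh in the bass means third inversion.

D dominant ninth, third inversion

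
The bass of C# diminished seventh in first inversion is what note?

E

The third of C# diminished seventh (C#–E–G–Bb) is E; that is the bass in first inversion.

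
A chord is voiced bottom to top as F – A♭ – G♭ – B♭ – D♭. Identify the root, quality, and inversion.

Gb major ninth, third inversion

The pitch classes F, Ab, Gb, Bb, Db arrange in thirds as Gb–Bb–Db–F–Ab: a Gb major ninth chord.
F is the seventh of Gb major ninth; seventh in the bass means third inversion.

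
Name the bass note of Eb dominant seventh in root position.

The root of Eb dominant seventh (Eb–G–Bb–Db) is Eb; that is the bass in root position.

Eb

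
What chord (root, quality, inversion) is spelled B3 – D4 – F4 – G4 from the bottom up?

G dominant seventh, first inversion

Reducing to letter names: B, D, F, G. These stack in thirds as G–B–D–F — a G dominant seventh chord.
B is the third of G dominant seventh; third in the bass means first inversion (figured bass 6/5).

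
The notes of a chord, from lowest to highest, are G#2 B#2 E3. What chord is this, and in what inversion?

The pitch classes G#, B#, E arrange in thirds as E–G#–B#: an E augmented triad.
The lowest note is G#, the third of the chord, so this is first inversion (figured bass 6).

E augmented, first inversion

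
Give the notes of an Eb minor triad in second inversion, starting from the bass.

Bb, Eb, Gb

Eb minor is Eb–Gb–Bb. Second inversion puts the fifth (Bb) in the bass, with the remaining tones above: Bb, Eb, Gb.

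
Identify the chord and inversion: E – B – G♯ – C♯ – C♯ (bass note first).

The distinct note names are E, B, G#, C#. Stacked in thirds they read C#–E–G#–B, which is a minor seventh chord on C#.
With the third (E) in the bass, the chord is in first inversion (figured bass 6/5).

C# minor seventh, first inversion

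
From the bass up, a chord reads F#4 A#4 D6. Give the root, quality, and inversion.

The pitch classes F#, A#, D arrange in thirds as D–F#–A#: a D augmented triad.
F# is the third of D augmented; third in the bass means first inversion (figured bass 6).

D augmented, first inversion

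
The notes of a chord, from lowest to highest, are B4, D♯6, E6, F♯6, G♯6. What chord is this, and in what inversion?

E major ninth, second inversion

The distinct note names are B, D#, E, F#, G#. Stacked in thirds they read E–G#–B–D#–F#, which is a major ninth chord on E.
The lowest note is B, the fifth of the chord, so this is second inversion.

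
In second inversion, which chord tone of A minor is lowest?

E

The fifth of A minor (A–C–E) is E; that is the bass in second inversion.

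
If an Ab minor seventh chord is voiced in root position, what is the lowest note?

In root position the root is lowest. For Ab minor seventh (Ab–Cb–Eb–Gb) that is Ab.

Ab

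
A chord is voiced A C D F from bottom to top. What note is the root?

D

A, C, D, F are the tones of a D minor seventh chord (D–F–A–C), making D the root.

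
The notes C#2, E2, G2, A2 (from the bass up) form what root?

A

The distinct letter names are C#, E, G, A. Arranged as a stack of thirds they read A–C#–E–G, so A is the root (an A dominant seventh chord).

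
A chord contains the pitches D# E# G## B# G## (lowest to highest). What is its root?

The distinct letter names are D#, E#, G##, B#. Arranged as a stack of thirds they read E#–G##–B#–D#, so E# is the root (an E# dominant seventh chord).

E#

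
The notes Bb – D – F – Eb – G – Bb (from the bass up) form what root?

The distinct letter names are Bb, D, F, Eb, G. Arranged as a stack of thirds they read Eb–G–Bb–D–F, so Eb is the root (an Eb major ninth chord).

Eb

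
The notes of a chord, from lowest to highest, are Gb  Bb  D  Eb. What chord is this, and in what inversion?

Eb minor-major seventh, first inversion

The pitch classes Gb, Bb, D, Eb arrange in thirds as Eb–Gb–Bb–D: an Eb minor-major seventh chord.
With the third (Gb) in the bass, the chord is in first inversion (figured bass 6/5).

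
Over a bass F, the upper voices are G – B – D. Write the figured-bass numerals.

The notes F, G, B, D stack in thirds as G–B–D–F — a G dominant seventh chord. The bass F is the seventh, so this is third inversion: figured 4/2.

4/2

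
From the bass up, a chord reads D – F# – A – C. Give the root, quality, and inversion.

D dominant seventh, root position

The distinct note names are D, F#, A, C. Stacked in thirds they read D–F#–A–C, which is a dominant seventh chord on D.
The lowest note is D, the root of the chord, so this is root position (figured bass 7).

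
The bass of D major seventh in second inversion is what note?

A

In second inversion the fifth is lowest. For D major seventh (D–F#–A–C#) that is A.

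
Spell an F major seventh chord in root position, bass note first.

F, A, C, E

Spelling F major seventh: F–A–C–E. In root position the root is bass, giving F, A, C, E from the bottom.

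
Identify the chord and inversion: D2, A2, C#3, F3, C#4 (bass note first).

D minor-major seventh, root position

Reducing to letter names: D, A, C#, F. These stack in thirds as D–F–A–C# — a D minor-major seventh chord.
D is the root of D minor-major seventh; root in the bass means root position (figured bass 7).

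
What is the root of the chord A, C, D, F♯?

A, C, D, F# are the tones of a D dominant seventh chord (D–F#–A–C), making D the root.

D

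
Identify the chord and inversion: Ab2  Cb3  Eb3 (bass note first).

Ab minor, root position

Reducing to letter names: Ab, Cb, Eb. These stack in thirds as Ab–Cb–Eb — an Ab minor triad.
Ab is the root of Ab minor; root in the bass means root position (figured bass 5/3).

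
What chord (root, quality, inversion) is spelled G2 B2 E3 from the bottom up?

E minor, first inversion

The pitch classes G, B, E arrange in thirds as E–G–B: an E minor triad.
The lowest note is G, the third of the chord, so this is first inversion (figured bass 6).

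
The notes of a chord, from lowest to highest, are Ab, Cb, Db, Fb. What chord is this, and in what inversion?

The distinct note names are Ab, Cb, Db, Fb. Stacked in thirds they read Db–Fb–Ab–Cb, which is a minor seventh chord on Db.
Ab is the fifth of Db minor seventh; fifth in the bass means second inversion (figured bass 4/3).

Db minor seventh, second inversion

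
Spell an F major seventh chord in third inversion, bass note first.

E, F, A, C

The chord tones are F–A–C–E. With the seventh (E) lowest for third inversion: E, F, A, C.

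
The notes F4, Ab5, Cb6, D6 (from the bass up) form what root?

The distinct letter names are F, Ab, Cb, D. Arranged as a stack of thirds they read D–F–Ab–Cb, so D is the root (a D diminished seventh chord).

D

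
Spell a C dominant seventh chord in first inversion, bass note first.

C dominant seventh is C–E–G–Bb. First inversion puts the third (E) in the bass, with the remaining tones above: E, G, Bb, C.

E, G, Bb, C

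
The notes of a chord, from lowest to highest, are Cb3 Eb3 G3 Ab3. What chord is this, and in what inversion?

Ab minor-major seventh, first inversion

Reducing to letter names: Cb, Eb, G, Ab. These stack in thirds as Ab–Cb–Eb–G — an Ab minor-major seventh chord.
With the third (Cb) in the bass, the chord is in first inversion (figured bass 6/5).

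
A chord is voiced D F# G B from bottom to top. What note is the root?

G

D, F#, G, B are the tones of a G major seventh chord (G–B–D–F#), making G the root.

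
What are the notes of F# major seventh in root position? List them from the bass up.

Spelling F# major seventh: F#–A#–C#–E#. In root position the root is bass, giving F#, A#, C#, E# from the bottom.

F#, A#, C#, E#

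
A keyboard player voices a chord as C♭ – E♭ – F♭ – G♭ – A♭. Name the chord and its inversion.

Reducing to letter names: Cb, Eb, Fb, Gb, Ab. These stack in thirds as Fb–Ab–Cb–Eb–Gb — an Fb major ninth chord.
The lowest note is Cb, the fifth of the chord, so this is second inversion.

Fb major ninth, second inversion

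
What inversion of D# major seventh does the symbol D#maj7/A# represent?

second inversion

D#maj7/A# means D# major seventh with A# in the bass. A# is the fifth of D# major seventh (D#–F##–A#–C##), so this is second inversion.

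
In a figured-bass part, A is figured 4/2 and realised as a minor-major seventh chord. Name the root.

Bb

The figures 4/2 mean the seventh of the chord is in the bass. If A is the seventh of a minor-major seventh chord, the root is Bb (chord tones Bb–Db–F–A).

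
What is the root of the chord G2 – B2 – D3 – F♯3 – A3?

G

Reordering G, B, D, F#, A into stacked thirds gives G–B–D–F#–A; the bottom of that stack, G, is the root.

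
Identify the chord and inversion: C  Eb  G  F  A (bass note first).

F dominant ninth, second inversion

The distinct note names are C, Eb, G, F, A. Stacked in thirds they read F–A–C–Eb–G, which is a dominant ninth chord on F.
C is the fifth of F dominant ninth; fifth in the bass means second inversion.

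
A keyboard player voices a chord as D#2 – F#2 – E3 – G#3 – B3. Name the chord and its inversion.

E major ninth, third inversion

The pitch classes D#, F#, E, G#, B arrange in thirds as E–G#–B–D#–F#: an E major ninth chord.
The lowest note is D#, the seventh of the chord, so this is third inversion.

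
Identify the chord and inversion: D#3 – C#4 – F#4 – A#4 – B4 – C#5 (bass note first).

B major ninth, first inversion

Reducing to letter names: D#, C#, F#, A#, B. These stack in thirds as B–D#–F#–A#–C# — a B major ninth chord.
The lowest note is D#, the third of the chord, so this is first inversion.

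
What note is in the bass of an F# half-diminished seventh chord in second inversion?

The fifth of F# half-diminished seventh (F#–A–C–E) is C; that is the bass in second inversion.

C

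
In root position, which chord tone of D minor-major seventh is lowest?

The root of D minor-major seventh (D–F–A–C#) is D; that is the bass in root position.

D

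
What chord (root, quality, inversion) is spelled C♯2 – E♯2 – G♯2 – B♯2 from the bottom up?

C# major seventh, root position

Reducing to letter names: C#, E#, G#, B#. These stack in thirds as C#–E#–G#–B# — a C# major seventh chord.
The lowest note is C#, the root of the chord, so this is root position (figured bass 7).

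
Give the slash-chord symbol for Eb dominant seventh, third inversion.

Eb7/Db

Third inversion of Eb dominant seventh has the seventh (Db) in the bass. As a slash chord: Eb7/Db.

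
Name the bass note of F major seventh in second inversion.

C

F major seventh is F–A–C–E. Second inversion places the fifth in the bass: C.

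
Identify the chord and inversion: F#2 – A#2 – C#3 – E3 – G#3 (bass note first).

F# dominant ninth, root position

The distinct note names are F#, A#, C#, E, G#. Stacked in thirds they read F#–A#–C#–E–G#, which is a dominant ninth chord on F#.
The lowest note is F#, the root of the chord, so this is root position.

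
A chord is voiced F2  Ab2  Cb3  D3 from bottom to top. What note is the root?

F, Ab, Cb, D are the tones of a D diminished seventh chord (D–F–Ab–Cb), making D the root.

D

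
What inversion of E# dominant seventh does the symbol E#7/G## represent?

E#7/G## means E# dominant seventh with G## in the bass. G## is the third of E# dominant seventh (E#–G##–B#–D#), so this is first inversion.

first inversion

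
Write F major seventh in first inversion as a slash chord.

Fmaj7/A

First inversion of F major seventh has the third (A) in the bass. As a slash chord: Fmaj7/A.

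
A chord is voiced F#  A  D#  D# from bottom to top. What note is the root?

D#

F#, A, D# are the tones of a D# diminished triad (D#–F#–A), making D# the root.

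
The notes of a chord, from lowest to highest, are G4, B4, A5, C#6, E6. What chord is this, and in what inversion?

The distinct note names are G, B, A, C#, E. Stacked in thirds they read A–C#–E–G–B, which is a dominant ninth chord on A.
G is the seventh of A dominant ninth; seventh in the bass means third inversion.

A dominant ninth, third inversion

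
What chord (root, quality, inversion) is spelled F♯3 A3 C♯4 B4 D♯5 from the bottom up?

The distinct note names are F#, A, C#, B, D#. Stacked in thirds they read B–D#–F#–A–C#, which is a dominant ninth chord on B.
F# is the fifth of B dominant ninth; fifth in the bass means second inversion.

B dominant ninth, second inversion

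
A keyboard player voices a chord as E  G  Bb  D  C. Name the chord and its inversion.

Reducing to letter names: E, G, Bb, D, C. These stack in thirds as C–E–G–Bb–D — a C dominant ninth chord.
With the third (E) in the bass, the chord is in first inversion.

C dominant ninth, first inversion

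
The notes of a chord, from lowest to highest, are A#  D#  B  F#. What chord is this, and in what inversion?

The pitch classes A#, D#, B, F# arrange in thirds as B–D#–F#–A#: a B major seventh chord.
The lowest note is A#, the seventh of the chord, so this is third inversion (figured bass 4/2).

B major seventh, third inversion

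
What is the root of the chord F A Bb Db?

Reordering F, A, Bb, Db into stacked thirds gives Bb–Db–F–A; the bottom of that stack, Bb, is the root.

Bb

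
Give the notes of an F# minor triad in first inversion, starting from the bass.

A, C#, F#

The chord tones are F#–A–C#. With the third (A) lowest for first inversion: A, C#, F#.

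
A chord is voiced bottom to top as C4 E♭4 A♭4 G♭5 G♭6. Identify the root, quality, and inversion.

Ab dominant seventh, first inversion

The distinct note names are C, Eb, Ab, Gb. Stacked in thirds they read Ab–C–Eb–Gb, which is a dominant seventh chord on Ab.
With the third (C) in the bass, the chord is in first inversion (figured bass 6/5).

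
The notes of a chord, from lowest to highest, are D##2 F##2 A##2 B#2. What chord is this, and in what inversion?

The pitch classes D##, F##, A##, B# arrange in thirds as B#–D##–F##–A##: a B# major seventh chord.
D## is the third of B# major seventh; third in the bass means first inversion (figured bass 6/5).

B# major seventh, first inversion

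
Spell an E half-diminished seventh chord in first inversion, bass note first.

G, Bb, D, E

E half-diminished seventh is E–G–Bb–D. First inversion puts the third (G) in the bass, with the remaining tones above: G, Bb, D, E.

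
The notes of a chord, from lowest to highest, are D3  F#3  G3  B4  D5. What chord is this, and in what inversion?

Reducing to letter names: D, F#, G, B. These stack in thirds as G–B–D–F# — a G major seventh chord.
The lowest note is D, the fifth of the chord, so this is second inversion (figured bass 4/3).

G major seventh, second inversion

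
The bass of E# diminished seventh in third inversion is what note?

E# diminished seventh is E#–G#–B–D. Third inversion places the seventh in the bass: D.

D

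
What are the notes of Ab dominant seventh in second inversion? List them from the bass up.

Eb, Gb, Ab, C

The chord tones are Ab–C–Eb–Gb. With the fifth (Eb) lowest for second inversion: Eb, Gb, Ab, C.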